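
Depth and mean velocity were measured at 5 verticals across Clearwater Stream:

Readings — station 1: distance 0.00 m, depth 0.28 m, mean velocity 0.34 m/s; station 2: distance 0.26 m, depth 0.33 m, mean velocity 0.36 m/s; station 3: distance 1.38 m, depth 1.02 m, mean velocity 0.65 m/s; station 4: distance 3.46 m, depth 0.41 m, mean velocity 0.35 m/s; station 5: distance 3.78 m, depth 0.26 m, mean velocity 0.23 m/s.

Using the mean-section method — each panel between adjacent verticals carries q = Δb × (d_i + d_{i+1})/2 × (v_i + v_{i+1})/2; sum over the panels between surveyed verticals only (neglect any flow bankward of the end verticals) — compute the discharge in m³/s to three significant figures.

1.18 m³/s

Panel 1-2: Δb = 0.26 m, d̄ = (0.28+0.33)/2 = 0.305, v̄ = (0.34+0.36)/2 = 0.35 → q = 0.26×0.305×0.35 = 0.02776 m³/s
Panel 2-3: Δb = 1.12 m, d̄ = (0.33+1.02)/2 = 0.675, v̄ = (0.36+0.65)/2 = 0.505 → q = 1.12×0.675×0.505 = 0.3818 m³/s
Panel 3-4: Δb = 2.08 m, d̄ = (1.02+0.41)/2 = 0.715, v̄ = (0.65+0.35)/2 = 0.5 → q = 2.08×0.715×0.5 = 0.7436 m³/s
Panel 4-5: Δb = 0.32 m, d̄ = (0.41+0.26)/2 = 0.335, v̄ = (0.35+0.23)/2 = 0.29 → q = 0.32×0.335×0.29 = 0.03109 m³/s
Q = Σ q = 1.184 m³/s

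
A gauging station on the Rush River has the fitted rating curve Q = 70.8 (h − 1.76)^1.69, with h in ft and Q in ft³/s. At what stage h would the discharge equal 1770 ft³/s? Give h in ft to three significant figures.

8.48 ft

h − h₀ = (Q/C)^(1/b) = (1770/70.8)^(1/1.69) = 6.717 ft
h = 1.76 + 6.717 = 8.477 ft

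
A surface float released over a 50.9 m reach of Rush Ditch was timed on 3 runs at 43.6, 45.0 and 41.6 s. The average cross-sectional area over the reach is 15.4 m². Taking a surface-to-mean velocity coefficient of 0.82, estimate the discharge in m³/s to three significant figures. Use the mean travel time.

14.8 m³/s

t̄ = (43.6 + 45.0 + 41.6) / 3 = 43.4 s
v_surface = L / t̄ = 50.9 / 43.4 = 1.173 m/s
v_mean = 0.82 × 1.173 = 0.9617 m/s
Q = A × v_mean = 15.4 × 0.9617 = 14.81 m³/s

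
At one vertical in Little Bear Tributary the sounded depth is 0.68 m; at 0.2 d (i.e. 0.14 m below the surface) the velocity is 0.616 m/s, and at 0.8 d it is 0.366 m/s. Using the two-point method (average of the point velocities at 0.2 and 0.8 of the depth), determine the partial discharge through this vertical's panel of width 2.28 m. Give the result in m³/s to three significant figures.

0.761 m³/s

v̄ = (0.616 + 0.366) / 2 = 0.4910 m/s
q = v̄ × d × w = 0.4910 × 0.68 × 2.28 = 0.7612 m³/s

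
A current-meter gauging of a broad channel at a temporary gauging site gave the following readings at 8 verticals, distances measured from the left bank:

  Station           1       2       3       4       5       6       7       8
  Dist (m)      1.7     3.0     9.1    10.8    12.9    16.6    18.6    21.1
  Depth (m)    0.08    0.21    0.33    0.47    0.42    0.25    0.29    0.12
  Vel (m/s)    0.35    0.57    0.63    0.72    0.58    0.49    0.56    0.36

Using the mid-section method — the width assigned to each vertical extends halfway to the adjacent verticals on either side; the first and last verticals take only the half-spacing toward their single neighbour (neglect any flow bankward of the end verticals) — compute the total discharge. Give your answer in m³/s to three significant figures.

w_1 = (3.0 − 1.7)/2 = 0.65 m; q_1 = 0.35 × 0.08 × 0.65 = 0.01820 m³/s
w_2 = (9.1 − 1.7)/2 = 3.7 m; q_2 = 0.57 × 0.21 × 3.7 = 0.4429 m³/s
w_3 = (10.8 − 3.0)/2 = 3.9 m; q_3 = 0.63 × 0.33 × 3.9 = 0.8108 m³/s
w_4 = (12.9 − 9.1)/2 = 1.9 m; q_4 = 0.72 × 0.47 × 1.9 = 0.6430 m³/s
w_5 = (16.6 − 10.8)/2 = 2.9 m; q_5 = 0.58 × 0.42 × 2.9 = 0.7064 m³/s
w_6 = (18.6 − 12.9)/2 = 2.85 m; q_6 = 0.49 × 0.25 × 2.85 = 0.3491 m³/s
w_7 = (21.1 − 16.6)/2 = 2.25 m; q_7 = 0.56 × 0.29 × 2.25 = 0.3654 m³/s
w_8 = (21.1 − 18.6)/2 = 1.25 m; q_8 = 0.36 × 0.12 × 1.25 = 0.05400 m³/s
Q = Σ qᵢ = 3.390 m³/s

3.39 m³/s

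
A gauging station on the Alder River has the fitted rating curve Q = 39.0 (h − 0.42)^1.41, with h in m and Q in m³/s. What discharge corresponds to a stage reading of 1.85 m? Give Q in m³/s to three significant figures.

Q = 39.0 × (1.85 − 0.42)^1.41 = 39.0 × 1.43^1.41 = 64.58 m³/s

64.6 m³/s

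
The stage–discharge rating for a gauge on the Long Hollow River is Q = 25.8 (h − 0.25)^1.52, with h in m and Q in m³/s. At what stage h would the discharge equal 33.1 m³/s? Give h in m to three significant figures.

h − h₀ = (Q/C)^(1/b) = (33.1/25.8)^(1/1.52) = 1.178 m
h = 0.25 + 1.178 = 1.428 m

1.43 m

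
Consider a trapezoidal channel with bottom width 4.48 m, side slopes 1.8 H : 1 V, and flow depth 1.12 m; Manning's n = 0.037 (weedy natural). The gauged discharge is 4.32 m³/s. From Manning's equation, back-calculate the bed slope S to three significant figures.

0.000650

A = (b + z·y)·y = (4.48 + 1.8×1.12)×1.12 = 7.276 m²
P = b + 2y√(1+z²) = 4.48 + 2×1.12×√(1+1.8²) = 9.092 m
R = A/P = 7.276/9.092 = 0.8002 m
S = (Q·n / (1·A·R^(2/3)))² = (4.32×0.037 / (1×7.276×0.8619))² = 0.0006497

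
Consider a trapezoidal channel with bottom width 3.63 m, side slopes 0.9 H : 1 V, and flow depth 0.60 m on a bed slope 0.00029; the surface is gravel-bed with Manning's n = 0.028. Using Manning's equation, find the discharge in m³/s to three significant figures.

A = (b + z·y)·y = (3.63 + 0.9×0.60)×0.60 = 2.502 m²
P = b + 2y√(1+z²) = 3.63 + 2×0.60×√(1+0.9²) = 5.244 m
R = A/P = 2.502/5.244 = 0.4771 m
Q = (1/n)·A·R^(2/3)·S^(1/2) = (1/0.028) × 2.502 × 0.4771^(2/3) × 0.00029^(1/2) = 0.9291 m³/s

0.929 m³/s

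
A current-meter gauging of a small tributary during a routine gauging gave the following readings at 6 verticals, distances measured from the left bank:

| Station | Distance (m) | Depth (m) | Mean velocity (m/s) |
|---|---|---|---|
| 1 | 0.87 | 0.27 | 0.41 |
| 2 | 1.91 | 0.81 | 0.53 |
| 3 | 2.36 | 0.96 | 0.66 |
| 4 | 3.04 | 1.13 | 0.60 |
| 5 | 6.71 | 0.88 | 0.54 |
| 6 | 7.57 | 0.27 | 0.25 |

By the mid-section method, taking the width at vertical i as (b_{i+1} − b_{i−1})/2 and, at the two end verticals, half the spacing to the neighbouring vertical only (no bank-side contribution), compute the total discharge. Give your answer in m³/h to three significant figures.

11900 m³/h

w_1 = (1.91 − 0.87)/2 = 0.52 m; q_1 = 0.41 × 0.27 × 0.52 = 0.05756 m³/s
w_2 = (2.36 − 0.87)/2 = 0.745 m; q_2 = 0.53 × 0.81 × 0.745 = 0.3198 m³/s
w_3 = (3.04 − 1.91)/2 = 0.565 m; q_3 = 0.66 × 0.96 × 0.565 = 0.3580 m³/s
w_4 = (6.71 − 2.36)/2 = 2.175 m; q_4 = 0.60 × 1.13 × 2.175 = 1.475 m³/s
w_5 = (7.57 − 3.04)/2 = 2.265 m; q_5 = 0.54 × 0.88 × 2.265 = 1.076 m³/s
w_6 = (7.57 − 6.71)/2 = 0.43 m; q_6 = 0.25 × 0.27 × 0.43 = 0.02903 m³/s
Q = Σ qᵢ = 3.315 m³/s
= 3.315 × 3600 = 11940 m³/h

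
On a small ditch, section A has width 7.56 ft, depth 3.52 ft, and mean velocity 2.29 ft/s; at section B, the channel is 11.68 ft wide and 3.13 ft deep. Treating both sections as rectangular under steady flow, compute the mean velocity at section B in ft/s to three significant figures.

1.67 ft/s

Q = A₁V₁ = (7.56×3.52) × 2.29 = 60.94 ft³/s
A₂ = 11.68 × 3.13 = 36.56 ft²
V₂ = Q/A₂ = 60.94/36.56 = 1.667 ft/s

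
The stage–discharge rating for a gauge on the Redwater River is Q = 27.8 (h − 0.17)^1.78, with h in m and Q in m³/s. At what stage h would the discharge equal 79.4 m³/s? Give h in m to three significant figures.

h − h₀ = (Q/C)^(1/b) = (79.4/27.8)^(1/1.78) = 1.803 m
h = 0.17 + 1.803 = 1.973 m

1.97 m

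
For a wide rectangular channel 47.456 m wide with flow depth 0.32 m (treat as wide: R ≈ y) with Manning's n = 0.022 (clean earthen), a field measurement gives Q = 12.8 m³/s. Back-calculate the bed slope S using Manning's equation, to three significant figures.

0.00157

A = b·y = 47.456 × 0.32 = 15.19 m²
Wide channel: R ≈ y = 0.32 m
S = (Q·n / (1·A·R^(2/3)))² = (12.8×0.022 / (1×15.19×0.4678))² = 0.001571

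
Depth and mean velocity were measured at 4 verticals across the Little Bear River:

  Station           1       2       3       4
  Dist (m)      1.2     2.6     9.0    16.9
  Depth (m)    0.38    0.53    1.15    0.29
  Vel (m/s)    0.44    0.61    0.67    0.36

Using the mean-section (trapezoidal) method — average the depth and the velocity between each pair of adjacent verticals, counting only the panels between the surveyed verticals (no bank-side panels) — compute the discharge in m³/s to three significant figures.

6.70 m³/s

Panel 1-2: Δb = 1.4 m, d̄ = (0.38+0.53)/2 = 0.455, v̄ = (0.44+0.61)/2 = 0.525 → q = 1.4×0.455×0.525 = 0.3344 m³/s
Panel 2-3: Δb = 6.4 m, d̄ = (0.53+1.15)/2 = 0.84, v̄ = (0.61+0.67)/2 = 0.64 → q = 6.4×0.84×0.64 = 3.441 m³/s
Panel 3-4: Δb = 7.9 m, d̄ = (1.15+0.29)/2 = 0.72, v̄ = (0.67+0.36)/2 = 0.515 → q = 7.9×0.72×0.515 = 2.929 m³/s
Q = Σ q = 6.704 m³/s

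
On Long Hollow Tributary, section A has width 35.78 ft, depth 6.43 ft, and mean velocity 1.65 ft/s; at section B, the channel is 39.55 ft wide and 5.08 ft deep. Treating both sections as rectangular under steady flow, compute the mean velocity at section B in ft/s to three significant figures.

1.89 ft/s

Q = A₁V₁ = (35.78×6.43) × 1.65 = 379.6 ft³/s
A₂ = 39.55 × 5.08 = 200.9 ft²
V₂ = Q/A₂ = 379.6/200.9 = 1.889 ft/s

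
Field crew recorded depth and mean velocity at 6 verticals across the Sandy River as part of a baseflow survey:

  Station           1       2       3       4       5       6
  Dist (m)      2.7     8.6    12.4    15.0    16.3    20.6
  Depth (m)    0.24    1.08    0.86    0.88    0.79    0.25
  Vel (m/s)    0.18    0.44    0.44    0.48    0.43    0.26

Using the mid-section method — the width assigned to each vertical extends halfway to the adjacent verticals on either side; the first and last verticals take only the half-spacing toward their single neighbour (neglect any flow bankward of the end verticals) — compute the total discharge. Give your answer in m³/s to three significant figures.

w_1 = (8.6 − 2.7)/2 = 2.95 m; q_1 = 0.18 × 0.24 × 2.95 = 0.1274 m³/s
w_2 = (12.4 − 2.7)/2 = 4.85 m; q_2 = 0.44 × 1.08 × 4.85 = 2.305 m³/s
w_3 = (15.0 − 8.6)/2 = 3.2 m; q_3 = 0.44 × 0.86 × 3.2 = 1.211 m³/s
w_4 = (16.3 − 12.4)/2 = 1.95 m; q_4 = 0.48 × 0.88 × 1.95 = 0.8237 m³/s
w_5 = (20.6 − 15.0)/2 = 2.8 m; q_5 = 0.43 × 0.79 × 2.8 = 0.9512 m³/s
w_6 = (20.6 − 16.3)/2 = 2.15 m; q_6 = 0.26 × 0.25 × 2.15 = 0.1398 m³/s
Q = Σ qᵢ = 5.558 m³/s

5.56 m³/s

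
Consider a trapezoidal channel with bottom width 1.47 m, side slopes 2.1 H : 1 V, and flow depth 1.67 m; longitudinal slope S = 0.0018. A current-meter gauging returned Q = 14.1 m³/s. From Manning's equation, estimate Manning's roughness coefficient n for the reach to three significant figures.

0.0233

A = (b + z·y)·y = (1.47 + 2.1×1.67)×1.67 = 8.312 m²
P = b + 2y√(1+z²) = 1.47 + 2×1.67×√(1+2.1²) = 9.239 m
R = A/P = 8.312/9.239 = 0.8997 m
n = (1/Q)·A·R^(2/3)·S^(1/2) = (1/14.1) × 8.312 × 0.9319 × 0.04243 = 0.02331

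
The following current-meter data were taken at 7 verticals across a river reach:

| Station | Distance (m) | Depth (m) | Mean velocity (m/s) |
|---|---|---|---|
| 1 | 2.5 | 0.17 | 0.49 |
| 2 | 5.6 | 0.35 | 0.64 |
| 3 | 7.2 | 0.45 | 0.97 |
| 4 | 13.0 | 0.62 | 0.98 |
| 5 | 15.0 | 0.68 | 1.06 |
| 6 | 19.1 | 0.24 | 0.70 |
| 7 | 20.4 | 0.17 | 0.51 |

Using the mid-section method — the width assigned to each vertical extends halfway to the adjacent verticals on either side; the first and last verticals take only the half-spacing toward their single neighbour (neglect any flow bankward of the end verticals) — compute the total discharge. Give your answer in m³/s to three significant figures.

w_1 = (5.6 − 2.5)/2 = 1.55 m; q_1 = 0.49 × 0.17 × 1.55 = 0.1291 m³/s
w_2 = (7.2 − 2.5)/2 = 2.35 m; q_2 = 0.64 × 0.35 × 2.35 = 0.5264 m³/s
w_3 = (13.0 − 5.6)/2 = 3.7 m; q_3 = 0.97 × 0.45 × 3.7 = 1.615 m³/s
w_4 = (15.0 − 7.2)/2 = 3.9 m; q_4 = 0.98 × 0.62 × 3.9 = 2.370 m³/s
w_5 = (19.1 − 13.0)/2 = 3.05 m; q_5 = 1.06 × 0.68 × 3.05 = 2.198 m³/s
w_6 = (20.4 − 15.0)/2 = 2.7 m; q_6 = 0.70 × 0.24 × 2.7 = 0.4536 m³/s
w_7 = (20.4 − 19.1)/2 = 0.65 m; q_7 = 0.51 × 0.17 × 0.65 = 0.05636 m³/s
Q = Σ qᵢ = 7.349 m³/s

7.35 m³/s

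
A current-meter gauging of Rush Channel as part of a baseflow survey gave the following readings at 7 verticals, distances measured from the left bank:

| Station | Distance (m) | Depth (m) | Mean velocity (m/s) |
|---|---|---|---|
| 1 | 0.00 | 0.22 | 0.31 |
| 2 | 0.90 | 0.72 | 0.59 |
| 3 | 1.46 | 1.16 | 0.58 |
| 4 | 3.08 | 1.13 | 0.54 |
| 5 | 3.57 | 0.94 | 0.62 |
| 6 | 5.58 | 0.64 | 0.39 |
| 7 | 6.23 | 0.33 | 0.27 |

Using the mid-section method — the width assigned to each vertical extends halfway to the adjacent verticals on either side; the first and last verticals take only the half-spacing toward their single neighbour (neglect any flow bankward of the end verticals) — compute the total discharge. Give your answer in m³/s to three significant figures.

w_1 = (0.90 − 0.00)/2 = 0.45 m; q_1 = 0.31 × 0.22 × 0.45 = 0.03069 m³/s
w_2 = (1.46 − 0.00)/2 = 0.73 m; q_2 = 0.59 × 0.72 × 0.73 = 0.3101 m³/s
w_3 = (3.08 − 0.90)/2 = 1.09 m; q_3 = 0.58 × 1.16 × 1.09 = 0.7334 m³/s
w_4 = (3.57 − 1.46)/2 = 1.055 m; q_4 = 0.54 × 1.13 × 1.055 = 0.6438 m³/s
w_5 = (5.58 − 3.08)/2 = 1.25 m; q_5 = 0.62 × 0.94 × 1.25 = 0.7285 m³/s
w_6 = (6.23 − 3.57)/2 = 1.33 m; q_6 = 0.39 × 0.64 × 1.33 = 0.3320 m³/s
w_7 = (6.23 − 5.58)/2 = 0.325 m; q_7 = 0.27 × 0.33 × 0.325 = 0.02896 m³/s
Q = Σ qᵢ = 2.807 m³/s

2.81 m³/s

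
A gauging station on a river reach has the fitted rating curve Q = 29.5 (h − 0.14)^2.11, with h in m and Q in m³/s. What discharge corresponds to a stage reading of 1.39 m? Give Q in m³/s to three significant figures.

Q = 29.5 × (1.39 − 0.14)^2.11 = 29.5 × 1.25^2.11 = 47.24 m³/s

47.2 m³/s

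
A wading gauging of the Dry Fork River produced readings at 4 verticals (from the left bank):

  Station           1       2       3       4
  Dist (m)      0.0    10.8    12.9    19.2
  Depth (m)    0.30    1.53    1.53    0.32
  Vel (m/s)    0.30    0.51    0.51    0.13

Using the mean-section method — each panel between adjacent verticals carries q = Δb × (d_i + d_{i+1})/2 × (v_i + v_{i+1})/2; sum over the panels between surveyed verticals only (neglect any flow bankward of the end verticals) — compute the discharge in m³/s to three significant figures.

Panel 1-2: Δb = 10.8 m, d̄ = (0.30+1.53)/2 = 0.915, v̄ = (0.30+0.51)/2 = 0.405 → q = 10.8×0.915×0.405 = 4.002 m³/s
Panel 2-3: Δb = 2.1 m, d̄ = (1.53+1.53)/2 = 1.53, v̄ = (0.51+0.51)/2 = 0.51 → q = 2.1×1.53×0.51 = 1.639 m³/s
Panel 3-4: Δb = 6.3 m, d̄ = (1.53+0.32)/2 = 0.925, v̄ = (0.51+0.13)/2 = 0.32 → q = 6.3×0.925×0.32 = 1.865 m³/s
Q = Σ q = 7.506 m³/s

7.51 m³/s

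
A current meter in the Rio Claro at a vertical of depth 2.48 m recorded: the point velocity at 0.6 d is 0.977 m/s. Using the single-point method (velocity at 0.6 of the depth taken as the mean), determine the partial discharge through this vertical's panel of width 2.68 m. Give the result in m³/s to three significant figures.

v̄ = v₀.₆ = 0.977 m/s
q = v̄ × d × w = 0.9770 × 2.48 × 2.68 = 6.494 m³/s

6.49 m³/s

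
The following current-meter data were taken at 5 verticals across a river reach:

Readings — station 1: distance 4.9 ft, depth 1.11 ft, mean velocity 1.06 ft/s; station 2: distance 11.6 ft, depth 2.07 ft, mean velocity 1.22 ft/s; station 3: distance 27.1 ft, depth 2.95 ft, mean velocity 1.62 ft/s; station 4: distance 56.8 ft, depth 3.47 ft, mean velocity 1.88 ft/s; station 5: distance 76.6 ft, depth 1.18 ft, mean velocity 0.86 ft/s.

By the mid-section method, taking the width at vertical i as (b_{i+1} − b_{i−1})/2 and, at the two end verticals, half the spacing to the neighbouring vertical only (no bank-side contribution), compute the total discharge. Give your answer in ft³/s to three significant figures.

w_1 = (11.6 − 4.9)/2 = 3.35 ft; q_1 = 1.06 × 1.11 × 3.35 = 3.942 ft³/s
w_2 = (27.1 − 4.9)/2 = 11.1 ft; q_2 = 1.22 × 2.07 × 11.1 = 28.03 ft³/s
w_3 = (56.8 − 11.6)/2 = 22.6 ft; q_3 = 1.62 × 2.95 × 22.6 = 108.0 ft³/s
w_4 = (76.6 − 27.1)/2 = 24.75 ft; q_4 = 1.88 × 3.47 × 24.75 = 161.5 ft³/s
w_5 = (76.6 − 56.8)/2 = 9.9 ft; q_5 = 0.86 × 1.18 × 9.9 = 10.05 ft³/s
Q = Σ qᵢ = 311.5 ft³/s

311 ft³/s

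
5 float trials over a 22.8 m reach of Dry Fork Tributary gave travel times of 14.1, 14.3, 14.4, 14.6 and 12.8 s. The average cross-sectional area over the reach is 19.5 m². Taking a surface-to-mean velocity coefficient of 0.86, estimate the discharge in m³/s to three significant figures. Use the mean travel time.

27.2 m³/s

t̄ = (14.1 + 14.3 + 14.4 + 14.6 + 12.8) / 5 = 14.04 s
v_surface = L / t̄ = 22.8 / 14.04 = 1.624 m/s
v_mean = 0.86 × 1.624 = 1.397 m/s
Q = A × v_mean = 19.5 × 1.397 = 27.23 m³/s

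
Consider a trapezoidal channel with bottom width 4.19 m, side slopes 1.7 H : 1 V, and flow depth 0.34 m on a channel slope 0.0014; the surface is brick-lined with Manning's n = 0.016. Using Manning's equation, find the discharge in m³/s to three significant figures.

1.67 m³/s

A = (b + z·y)·y = (4.19 + 1.7×0.34)×0.34 = 1.621 m²
P = b + 2y√(1+z²) = 4.19 + 2×0.34×√(1+1.7²) = 5.531 m
R = A/P = 1.621/5.531 = 0.2931 m
Q = (1/n)·A·R^(2/3)·S^(1/2) = (1/0.016) × 1.621 × 0.2931^(2/3) × 0.0014^(1/2) = 1.673 m³/s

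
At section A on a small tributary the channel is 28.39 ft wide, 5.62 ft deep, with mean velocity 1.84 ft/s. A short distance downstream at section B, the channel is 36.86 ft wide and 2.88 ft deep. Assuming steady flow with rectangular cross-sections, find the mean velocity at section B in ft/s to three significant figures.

Q = A₁V₁ = (28.39×5.62) × 1.84 = 293.6 ft³/s
A₂ = 36.86 × 2.88 = 106.2 ft²
V₂ = Q/A₂ = 293.6/106.2 = 2.765 ft/s

2.77 ft/s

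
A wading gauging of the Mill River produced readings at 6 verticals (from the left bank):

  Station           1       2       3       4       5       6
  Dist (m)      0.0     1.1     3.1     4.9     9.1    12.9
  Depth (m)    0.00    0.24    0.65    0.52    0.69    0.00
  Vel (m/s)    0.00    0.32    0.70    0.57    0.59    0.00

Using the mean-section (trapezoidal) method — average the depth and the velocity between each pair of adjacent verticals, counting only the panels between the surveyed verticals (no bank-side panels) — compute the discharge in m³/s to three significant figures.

3.00 m³/s

Panel 1-2: Δb = 1.1 m, d̄ = (0.00+0.24)/2 = 0.12, v̄ = (0.00+0.32)/2 = 0.16 → q = 1.1×0.12×0.16 = 0.02112 m³/s
Panel 2-3: Δb = 2 m, d̄ = (0.24+0.65)/2 = 0.445, v̄ = (0.32+0.70)/2 = 0.51 → q = 2×0.445×0.51 = 0.4539 m³/s
Panel 3-4: Δb = 1.8 m, d̄ = (0.65+0.52)/2 = 0.585, v̄ = (0.70+0.57)/2 = 0.635 → q = 1.8×0.585×0.635 = 0.6687 m³/s
Panel 4-5: Δb = 4.2 m, d̄ = (0.52+0.69)/2 = 0.605, v̄ = (0.57+0.59)/2 = 0.58 → q = 4.2×0.605×0.58 = 1.474 m³/s
Panel 5-6: Δb = 3.8 m, d̄ = (0.69+0.00)/2 = 0.345, v̄ = (0.59+0.00)/2 = 0.295 → q = 3.8×0.345×0.295 = 0.3867 m³/s
Q = Σ q = 3.004 m³/s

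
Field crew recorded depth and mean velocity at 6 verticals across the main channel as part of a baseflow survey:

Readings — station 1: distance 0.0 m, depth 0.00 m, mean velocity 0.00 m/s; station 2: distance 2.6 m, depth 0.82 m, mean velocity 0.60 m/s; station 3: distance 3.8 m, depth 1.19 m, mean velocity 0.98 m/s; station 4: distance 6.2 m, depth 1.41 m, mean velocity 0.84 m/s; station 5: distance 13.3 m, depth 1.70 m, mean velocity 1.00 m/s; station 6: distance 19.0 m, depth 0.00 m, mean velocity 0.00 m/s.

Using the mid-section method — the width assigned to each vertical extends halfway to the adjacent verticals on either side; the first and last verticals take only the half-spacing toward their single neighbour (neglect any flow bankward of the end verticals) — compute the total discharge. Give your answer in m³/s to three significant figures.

w_2 = (3.8 − 0.0)/2 = 1.9 m; q_2 = 0.60 × 0.82 × 1.9 = 0.9348 m³/s
w_3 = (6.2 − 2.6)/2 = 1.8 m; q_3 = 0.98 × 1.19 × 1.8 = 2.099 m³/s
w_4 = (13.3 − 3.8)/2 = 4.75 m; q_4 = 0.84 × 1.41 × 4.75 = 5.626 m³/s
w_5 = (19.0 − 6.2)/2 = 6.4 m; q_5 = 1.00 × 1.70 × 6.4 = 10.88 m³/s
Stations 1, 6 contribute zero (depth or velocity is 0).
Q = Σ qᵢ = 19.54 m³/s

19.5 m³/s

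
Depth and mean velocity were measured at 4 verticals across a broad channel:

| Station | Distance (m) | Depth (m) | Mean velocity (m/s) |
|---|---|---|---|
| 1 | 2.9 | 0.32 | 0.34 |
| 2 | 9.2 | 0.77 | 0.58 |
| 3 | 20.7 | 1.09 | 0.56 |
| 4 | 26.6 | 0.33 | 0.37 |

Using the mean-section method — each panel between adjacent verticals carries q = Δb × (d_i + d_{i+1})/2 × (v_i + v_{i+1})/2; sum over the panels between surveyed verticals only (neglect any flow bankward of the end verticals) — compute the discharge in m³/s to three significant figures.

Panel 1-2: Δb = 6.3 m, d̄ = (0.32+0.77)/2 = 0.545, v̄ = (0.34+0.58)/2 = 0.46 → q = 6.3×0.545×0.46 = 1.579 m³/s
Panel 2-3: Δb = 11.5 m, d̄ = (0.77+1.09)/2 = 0.93, v̄ = (0.58+0.56)/2 = 0.57 → q = 11.5×0.93×0.57 = 6.096 m³/s
Panel 3-4: Δb = 5.9 m, d̄ = (1.09+0.33)/2 = 0.71, v̄ = (0.56+0.37)/2 = 0.465 → q = 5.9×0.71×0.465 = 1.948 m³/s
Q = Σ q = 9.623 m³/s

9.62 m³/s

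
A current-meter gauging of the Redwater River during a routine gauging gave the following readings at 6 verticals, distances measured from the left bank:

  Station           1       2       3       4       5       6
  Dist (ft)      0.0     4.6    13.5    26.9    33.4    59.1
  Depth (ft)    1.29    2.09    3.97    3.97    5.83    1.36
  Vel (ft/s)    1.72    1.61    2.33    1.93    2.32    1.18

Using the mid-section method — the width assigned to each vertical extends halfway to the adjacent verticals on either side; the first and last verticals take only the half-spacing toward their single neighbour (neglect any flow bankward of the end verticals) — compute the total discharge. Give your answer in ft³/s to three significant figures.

446 ft³/s

w_1 = (4.6 − 0.0)/2 = 2.3 ft; q_1 = 1.72 × 1.29 × 2.3 = 5.103 ft³/s
w_2 = (13.5 − 0.0)/2 = 6.75 ft; q_2 = 1.61 × 2.09 × 6.75 = 22.71 ft³/s
w_3 = (26.9 − 4.6)/2 = 11.15 ft; q_3 = 2.33 × 3.97 × 11.15 = 103.1 ft³/s
w_4 = (33.4 − 13.5)/2 = 9.95 ft; q_4 = 1.93 × 3.97 × 9.95 = 76.24 ft³/s
w_5 = (59.1 − 26.9)/2 = 16.1 ft; q_5 = 2.32 × 5.83 × 16.1 = 217.8 ft³/s
w_6 = (59.1 − 33.4)/2 = 12.85 ft; q_6 = 1.18 × 1.36 × 12.85 = 20.62 ft³/s
Q = Σ qᵢ = 445.6 ft³/s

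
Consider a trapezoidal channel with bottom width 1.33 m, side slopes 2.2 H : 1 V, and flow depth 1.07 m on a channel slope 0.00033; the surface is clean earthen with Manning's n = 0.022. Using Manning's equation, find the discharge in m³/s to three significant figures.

2.33 m³/s

A = (b + z·y)·y = (1.33 + 2.2×1.07)×1.07 = 3.942 m²
P = b + 2y√(1+z²) = 1.33 + 2×1.07×√(1+2.2²) = 6.502 m
R = A/P = 3.942/6.502 = 0.6063 m
Q = (1/n)·A·R^(2/3)·S^(1/2) = (1/0.022) × 3.942 × 0.6063^(2/3) × 0.00033^(1/2) = 2.332 m³/s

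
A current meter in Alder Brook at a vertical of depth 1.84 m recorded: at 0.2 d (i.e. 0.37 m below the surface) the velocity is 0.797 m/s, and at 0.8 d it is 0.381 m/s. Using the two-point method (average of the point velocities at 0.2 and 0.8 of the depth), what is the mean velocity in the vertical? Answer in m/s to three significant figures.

v̄ = (0.797 + 0.381) / 2 = 0.5890 m/s

0.589 m/s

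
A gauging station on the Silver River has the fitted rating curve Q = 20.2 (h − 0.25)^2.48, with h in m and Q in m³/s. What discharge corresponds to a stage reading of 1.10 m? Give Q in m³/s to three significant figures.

13.5 m³/s

Q = 20.2 × (1.10 − 0.25)^2.48 = 20.2 × 0.85^2.48 = 13.50 m³/s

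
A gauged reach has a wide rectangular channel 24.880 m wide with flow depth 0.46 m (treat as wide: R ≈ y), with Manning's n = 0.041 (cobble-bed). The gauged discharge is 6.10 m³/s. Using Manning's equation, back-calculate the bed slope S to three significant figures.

A = b·y = 24.880 × 0.46 = 11.44 m²
Wide channel: R ≈ y = 0.46 m
S = (Q·n / (1·A·R^(2/3)))² = (6.10×0.041 / (1×11.44×0.5959))² = 0.001345

0.00134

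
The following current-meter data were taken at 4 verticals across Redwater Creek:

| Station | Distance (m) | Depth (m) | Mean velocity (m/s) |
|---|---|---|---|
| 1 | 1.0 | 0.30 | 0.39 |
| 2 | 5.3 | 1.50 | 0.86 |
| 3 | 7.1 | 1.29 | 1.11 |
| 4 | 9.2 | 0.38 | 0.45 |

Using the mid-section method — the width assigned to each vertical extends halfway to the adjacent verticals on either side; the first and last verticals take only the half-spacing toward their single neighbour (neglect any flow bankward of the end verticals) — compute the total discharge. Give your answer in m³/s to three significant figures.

7.16 m³/s

w_1 = (5.3 − 1.0)/2 = 2.15 m; q_1 = 0.39 × 0.30 × 2.15 = 0.2516 m³/s
w_2 = (7.1 − 1.0)/2 = 3.05 m; q_2 = 0.86 × 1.50 × 3.05 = 3.935 m³/s
w_3 = (9.2 − 5.3)/2 = 1.95 m; q_3 = 1.11 × 1.29 × 1.95 = 2.792 m³/s
w_4 = (9.2 − 7.1)/2 = 1.05 m; q_4 = 0.45 × 0.38 × 1.05 = 0.1796 m³/s
Q = Σ qᵢ = 7.158 m³/s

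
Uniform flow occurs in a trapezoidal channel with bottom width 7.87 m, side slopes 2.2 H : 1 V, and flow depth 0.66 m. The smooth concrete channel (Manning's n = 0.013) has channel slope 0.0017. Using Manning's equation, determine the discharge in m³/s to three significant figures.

A = (b + z·y)·y = (7.87 + 2.2×0.66)×0.66 = 6.153 m²
P = b + 2y√(1+z²) = 7.87 + 2×0.66×√(1+2.2²) = 11.06 m
R = A/P = 6.153/11.06 = 0.5563 m
Q = (1/n)·A·R^(2/3)·S^(1/2) = (1/0.013) × 6.153 × 0.5563^(2/3) × 0.0017^(1/2) = 13.20 m³/s

13.2 m³/s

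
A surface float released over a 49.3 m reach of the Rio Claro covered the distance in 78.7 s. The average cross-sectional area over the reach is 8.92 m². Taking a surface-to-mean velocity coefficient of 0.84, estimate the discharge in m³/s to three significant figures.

v_surface = L / t̄ = 49.3 / 78.7 = 0.6264 m/s
v_mean = 0.84 × 0.6264 = 0.5262 m/s
Q = A × v_mean = 8.92 × 0.5262 = 4.694 m³/s

4.69 m³/s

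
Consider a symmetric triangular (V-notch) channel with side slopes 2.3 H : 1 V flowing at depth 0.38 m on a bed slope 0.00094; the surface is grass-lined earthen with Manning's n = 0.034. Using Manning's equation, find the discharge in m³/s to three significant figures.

A = z·y² = 2.3×0.38² = 0.3321 m²
P = 2y√(1+z²) = 2×0.38×√(1+2.3²) = 1.906 m
R = A/P = 0.3321/1.906 = 0.1742 m
Q = (1/n)·A·R^(2/3)·S^(1/2) = (1/0.034) × 0.3321 × 0.1742^(2/3) × 0.00094^(1/2) = 0.09343 m³/s

0.0934 m³/s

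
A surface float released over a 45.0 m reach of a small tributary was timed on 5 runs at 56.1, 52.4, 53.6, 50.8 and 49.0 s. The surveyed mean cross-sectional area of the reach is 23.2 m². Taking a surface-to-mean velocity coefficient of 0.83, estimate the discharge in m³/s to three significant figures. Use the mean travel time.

t̄ = (56.1 + 52.4 + 53.6 + 50.8 + 49.0) / 5 = 52.38 s
v_surface = L / t̄ = 45.0 / 52.38 = 0.8591 m/s
v_mean = 0.83 × 0.8591 = 0.7131 m/s
Q = A × v_mean = 23.2 × 0.7131 = 16.54 m³/s

16.5 m³/s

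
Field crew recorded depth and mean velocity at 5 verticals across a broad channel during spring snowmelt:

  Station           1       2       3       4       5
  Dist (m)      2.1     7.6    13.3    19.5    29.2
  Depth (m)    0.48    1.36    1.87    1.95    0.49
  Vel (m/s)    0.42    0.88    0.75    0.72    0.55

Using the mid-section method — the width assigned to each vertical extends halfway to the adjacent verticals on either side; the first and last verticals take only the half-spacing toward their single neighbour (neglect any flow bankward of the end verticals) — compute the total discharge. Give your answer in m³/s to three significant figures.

w_1 = (7.6 − 2.1)/2 = 2.75 m; q_1 = 0.42 × 0.48 × 2.75 = 0.5544 m³/s
w_2 = (13.3 − 2.1)/2 = 5.6 m; q_2 = 0.88 × 1.36 × 5.6 = 6.702 m³/s
w_3 = (19.5 − 7.6)/2 = 5.95 m; q_3 = 0.75 × 1.87 × 5.95 = 8.345 m³/s
w_4 = (29.2 − 13.3)/2 = 7.95 m; q_4 = 0.72 × 1.95 × 7.95 = 11.16 m³/s
w_5 = (29.2 − 19.5)/2 = 4.85 m; q_5 = 0.55 × 0.49 × 4.85 = 1.307 m³/s
Q = Σ qᵢ = 28.07 m³/s

28.1 m³/s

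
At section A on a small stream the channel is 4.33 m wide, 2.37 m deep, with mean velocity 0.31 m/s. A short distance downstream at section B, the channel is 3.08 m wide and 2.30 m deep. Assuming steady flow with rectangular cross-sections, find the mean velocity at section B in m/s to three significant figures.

0.449 m/s

Q = A₁V₁ = (4.33×2.37) × 0.31 = 3.181 m³/s
A₂ = 3.08 × 2.30 = 7.084 m²
V₂ = Q/A₂ = 3.181/7.084 = 0.4491 m/s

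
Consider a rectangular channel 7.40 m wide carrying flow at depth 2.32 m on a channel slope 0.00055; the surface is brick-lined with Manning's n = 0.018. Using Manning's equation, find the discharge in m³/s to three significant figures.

A = b·y = 7.40 × 2.32 = 17.17 m²
P = b + 2y = 7.40 + 2×2.32 = 12.04 m
R = A/P = 17.17/12.04 = 1.426 m
Q = (1/n)·A·R^(2/3)·S^(1/2) = (1/0.018) × 17.17 × 1.426^(2/3) × 0.00055^(1/2) = 28.34 m³/s

28.3 m³/s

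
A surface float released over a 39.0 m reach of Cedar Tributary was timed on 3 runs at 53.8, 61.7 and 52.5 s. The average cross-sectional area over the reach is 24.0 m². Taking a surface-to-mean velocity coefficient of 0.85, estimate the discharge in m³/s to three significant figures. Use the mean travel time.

14.2 m³/s

t̄ = (53.8 + 61.7 + 52.5) / 3 = 56 s
v_surface = L / t̄ = 39.0 / 56 = 0.6964 m/s
v_mean = 0.85 × 0.6964 = 0.5920 m/s
Q = A × v_mean = 24.0 × 0.5920 = 14.21 m³/s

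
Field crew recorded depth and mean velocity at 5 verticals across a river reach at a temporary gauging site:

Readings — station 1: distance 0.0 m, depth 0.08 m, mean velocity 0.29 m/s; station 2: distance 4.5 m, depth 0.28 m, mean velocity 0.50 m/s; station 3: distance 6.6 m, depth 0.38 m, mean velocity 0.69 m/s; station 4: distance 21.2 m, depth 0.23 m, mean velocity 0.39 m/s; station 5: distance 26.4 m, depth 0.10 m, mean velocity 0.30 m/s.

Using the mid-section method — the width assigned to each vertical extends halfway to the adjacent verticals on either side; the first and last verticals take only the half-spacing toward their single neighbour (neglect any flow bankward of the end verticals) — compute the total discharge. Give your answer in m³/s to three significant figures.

3.67 m³/s

w_1 = (4.5 − 0.0)/2 = 2.25 m; q_1 = 0.29 × 0.08 × 2.25 = 0.05220 m³/s
w_2 = (6.6 − 0.0)/2 = 3.3 m; q_2 = 0.50 × 0.28 × 3.3 = 0.4620 m³/s
w_3 = (21.2 − 4.5)/2 = 8.35 m; q_3 = 0.69 × 0.38 × 8.35 = 2.189 m³/s
w_4 = (26.4 − 6.6)/2 = 9.9 m; q_4 = 0.39 × 0.23 × 9.9 = 0.8880 m³/s
w_5 = (26.4 − 21.2)/2 = 2.6 m; q_5 = 0.30 × 0.10 × 2.6 = 0.07800 m³/s
Q = Σ qᵢ = 3.670 m³/s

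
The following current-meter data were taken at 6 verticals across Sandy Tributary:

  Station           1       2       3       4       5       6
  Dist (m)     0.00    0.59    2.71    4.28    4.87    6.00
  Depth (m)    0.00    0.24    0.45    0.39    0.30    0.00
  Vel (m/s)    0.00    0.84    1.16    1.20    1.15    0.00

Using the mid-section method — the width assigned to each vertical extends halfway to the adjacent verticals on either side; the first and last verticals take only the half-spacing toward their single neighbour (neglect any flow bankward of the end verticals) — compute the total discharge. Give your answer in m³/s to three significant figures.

w_2 = (2.71 − 0.00)/2 = 1.355 m; q_2 = 0.84 × 0.24 × 1.355 = 0.2732 m³/s
w_3 = (4.28 − 0.59)/2 = 1.845 m; q_3 = 1.16 × 0.45 × 1.845 = 0.9631 m³/s
w_4 = (4.87 − 2.71)/2 = 1.08 m; q_4 = 1.20 × 0.39 × 1.08 = 0.5054 m³/s
w_5 = (6.00 − 4.28)/2 = 0.86 m; q_5 = 1.15 × 0.30 × 0.86 = 0.2967 m³/s
Stations 1, 6 contribute zero (depth or velocity is 0).
Q = Σ qᵢ = 2.038 m³/s

2.04 m³/s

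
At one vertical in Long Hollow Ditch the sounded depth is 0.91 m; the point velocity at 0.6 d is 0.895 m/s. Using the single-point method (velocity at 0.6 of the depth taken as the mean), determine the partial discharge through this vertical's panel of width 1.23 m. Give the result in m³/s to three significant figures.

1.00 m³/s

v̄ = v₀.₆ = 0.895 m/s
q = v̄ × d × w = 0.8950 × 0.91 × 1.23 = 1.002 m³/s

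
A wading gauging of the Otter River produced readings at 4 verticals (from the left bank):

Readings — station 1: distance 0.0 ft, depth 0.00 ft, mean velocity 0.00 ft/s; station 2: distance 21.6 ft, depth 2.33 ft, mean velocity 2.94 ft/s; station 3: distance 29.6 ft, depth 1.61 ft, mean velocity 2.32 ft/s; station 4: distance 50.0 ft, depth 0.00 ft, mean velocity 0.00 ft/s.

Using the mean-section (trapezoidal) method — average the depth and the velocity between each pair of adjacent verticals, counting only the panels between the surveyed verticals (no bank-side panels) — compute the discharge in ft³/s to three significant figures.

97.5 ft³/s

Panel 1-2: Δb = 21.6 ft, d̄ = (0.00+2.33)/2 = 1.165, v̄ = (0.00+2.94)/2 = 1.47 → q = 21.6×1.165×1.47 = 36.99 ft³/s
Panel 2-3: Δb = 8 ft, d̄ = (2.33+1.61)/2 = 1.97, v̄ = (2.94+2.32)/2 = 2.63 → q = 8×1.97×2.63 = 41.45 ft³/s
Panel 3-4: Δb = 20.4 ft, d̄ = (1.61+0.00)/2 = 0.805, v̄ = (2.32+0.00)/2 = 1.16 → q = 20.4×0.805×1.16 = 19.05 ft³/s
Q = Σ q = 97.49 ft³/s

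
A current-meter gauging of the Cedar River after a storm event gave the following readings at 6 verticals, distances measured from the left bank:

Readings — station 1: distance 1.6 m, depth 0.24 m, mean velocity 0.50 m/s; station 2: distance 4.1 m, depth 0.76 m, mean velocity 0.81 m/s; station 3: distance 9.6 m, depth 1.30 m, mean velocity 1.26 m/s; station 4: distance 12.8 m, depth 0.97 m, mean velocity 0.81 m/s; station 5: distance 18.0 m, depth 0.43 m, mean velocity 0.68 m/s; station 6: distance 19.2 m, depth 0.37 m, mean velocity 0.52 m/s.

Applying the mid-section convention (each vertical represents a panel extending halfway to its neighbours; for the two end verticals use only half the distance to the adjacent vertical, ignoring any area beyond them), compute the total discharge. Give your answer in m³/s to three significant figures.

14.1 m³/s

w_1 = (4.1 − 1.6)/2 = 1.25 m; q_1 = 0.50 × 0.24 × 1.25 = 0.1500 m³/s
w_2 = (9.6 − 1.6)/2 = 4 m; q_2 = 0.81 × 0.76 × 4 = 2.462 m³/s
w_3 = (12.8 − 4.1)/2 = 4.35 m; q_3 = 1.26 × 1.30 × 4.35 = 7.125 m³/s
w_4 = (18.0 − 9.6)/2 = 4.2 m; q_4 = 0.81 × 0.97 × 4.2 = 3.300 m³/s
w_5 = (19.2 − 12.8)/2 = 3.2 m; q_5 = 0.68 × 0.43 × 3.2 = 0.9357 m³/s
w_6 = (19.2 − 18.0)/2 = 0.6 m; q_6 = 0.52 × 0.37 × 0.6 = 0.1154 m³/s
Q = Σ qᵢ = 14.09 m³/s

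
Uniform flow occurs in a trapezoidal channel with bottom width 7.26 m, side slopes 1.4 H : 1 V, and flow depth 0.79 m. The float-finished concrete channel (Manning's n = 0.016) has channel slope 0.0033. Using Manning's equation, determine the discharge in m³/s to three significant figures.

18.0 m³/s

A = (b + z·y)·y = (7.26 + 1.4×0.79)×0.79 = 6.609 m²
P = b + 2y√(1+z²) = 7.26 + 2×0.79×√(1+1.4²) = 9.978 m
R = A/P = 6.609/9.978 = 0.6623 m
Q = (1/n)·A·R^(2/3)·S^(1/2) = (1/0.016) × 6.609 × 0.6623^(2/3) × 0.0033^(1/2) = 18.03 m³/s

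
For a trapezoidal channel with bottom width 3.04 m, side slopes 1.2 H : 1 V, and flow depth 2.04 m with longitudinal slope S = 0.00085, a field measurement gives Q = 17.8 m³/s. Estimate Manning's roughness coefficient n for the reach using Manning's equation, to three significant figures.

0.0206

A = (b + z·y)·y = (3.04 + 1.2×2.04)×2.04 = 11.20 m²
P = b + 2y√(1+z²) = 3.04 + 2×2.04×√(1+1.2²) = 9.413 m
R = A/P = 11.20/9.413 = 1.189 m
n = (1/Q)·A·R^(2/3)·S^(1/2) = (1/17.8) × 11.20 × 1.123 × 0.02915 = 0.02058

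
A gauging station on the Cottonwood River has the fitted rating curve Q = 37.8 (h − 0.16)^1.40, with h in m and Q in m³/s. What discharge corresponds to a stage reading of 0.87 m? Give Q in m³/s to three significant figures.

23.4 m³/s

Q = 37.8 × (0.87 − 0.16)^1.40 = 37.8 × 0.71^1.40 = 23.40 m³/s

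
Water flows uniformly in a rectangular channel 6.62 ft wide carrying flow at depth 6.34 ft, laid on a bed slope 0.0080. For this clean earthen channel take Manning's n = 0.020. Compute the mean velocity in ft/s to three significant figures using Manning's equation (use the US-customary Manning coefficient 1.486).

11.2 ft/s

A = b·y = 6.62 × 6.34 = 41.97 ft²
P = b + 2y = 6.62 + 2×6.34 = 19.30 ft
R = A/P = 41.97/19.30 = 2.175 ft
Q = (1.486/n)·A·R^(2/3)·S^(1/2) = (1.486/0.020) × 41.97 × 2.175^(2/3) × 0.0080^(1/2) = 468.2 ft³/s
V = Q/A = 468.2/41.97 = 11.15 ft/s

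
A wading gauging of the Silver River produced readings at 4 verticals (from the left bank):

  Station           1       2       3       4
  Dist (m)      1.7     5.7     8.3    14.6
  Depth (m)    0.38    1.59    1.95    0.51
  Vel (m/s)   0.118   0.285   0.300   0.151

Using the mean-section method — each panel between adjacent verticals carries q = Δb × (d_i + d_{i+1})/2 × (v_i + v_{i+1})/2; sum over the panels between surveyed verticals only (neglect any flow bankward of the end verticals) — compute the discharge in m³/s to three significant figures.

3.89 m³/s

Panel 1-2: Δb = 4 m, d̄ = (0.38+1.59)/2 = 0.985, v̄ = (0.118+0.285)/2 = 0.2015 → q = 4×0.985×0.2015 = 0.7939 m³/s
Panel 2-3: Δb = 2.6 m, d̄ = (1.59+1.95)/2 = 1.77, v̄ = (0.285+0.300)/2 = 0.2925 → q = 2.6×1.77×0.2925 = 1.346 m³/s
Panel 3-4: Δb = 6.3 m, d̄ = (1.95+0.51)/2 = 1.23, v̄ = (0.300+0.151)/2 = 0.2255 → q = 6.3×1.23×0.2255 = 1.747 m³/s
Q = Σ q = 3.887 m³/s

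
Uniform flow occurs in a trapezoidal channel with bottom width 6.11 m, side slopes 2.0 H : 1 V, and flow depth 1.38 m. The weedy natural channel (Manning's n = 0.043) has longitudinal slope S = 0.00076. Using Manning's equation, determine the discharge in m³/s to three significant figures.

7.83 m³/s

A = (b + z·y)·y = (6.11 + 2.0×1.38)×1.38 = 12.24 m²
P = b + 2y√(1+z²) = 6.11 + 2×1.38×√(1+2.0²) = 12.28 m
R = A/P = 12.24/12.28 = 0.9967 m
Q = (1/n)·A·R^(2/3)·S^(1/2) = (1/0.043) × 12.24 × 0.9967^(2/3) × 0.00076^(1/2) = 7.830 m³/s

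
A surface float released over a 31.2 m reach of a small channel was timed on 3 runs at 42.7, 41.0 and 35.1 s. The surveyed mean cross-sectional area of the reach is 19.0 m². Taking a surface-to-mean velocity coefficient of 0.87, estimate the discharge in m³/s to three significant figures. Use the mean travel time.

13.0 m³/s

t̄ = (42.7 + 41.0 + 35.1) / 3 = 39.6 s
v_surface = L / t̄ = 31.2 / 39.6 = 0.7879 m/s
v_mean = 0.87 × 0.7879 = 0.6855 m/s
Q = A × v_mean = 19.0 × 0.6855 = 13.02 m³/s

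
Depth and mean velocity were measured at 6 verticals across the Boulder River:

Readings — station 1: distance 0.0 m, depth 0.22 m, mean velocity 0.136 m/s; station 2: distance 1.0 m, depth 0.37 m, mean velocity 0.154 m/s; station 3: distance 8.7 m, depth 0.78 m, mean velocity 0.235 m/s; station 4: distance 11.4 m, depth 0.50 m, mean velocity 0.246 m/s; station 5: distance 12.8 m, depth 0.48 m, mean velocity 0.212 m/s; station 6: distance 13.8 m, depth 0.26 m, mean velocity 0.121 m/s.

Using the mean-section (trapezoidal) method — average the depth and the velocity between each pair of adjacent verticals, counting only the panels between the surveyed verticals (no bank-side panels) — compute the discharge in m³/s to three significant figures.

1.54 m³/s

Panel 1-2: Δb = 1 m, d̄ = (0.22+0.37)/2 = 0.295, v̄ = (0.136+0.154)/2 = 0.145 → q = 1×0.295×0.145 = 0.04278 m³/s
Panel 2-3: Δb = 7.7 m, d̄ = (0.37+0.78)/2 = 0.575, v̄ = (0.154+0.235)/2 = 0.1945 → q = 7.7×0.575×0.1945 = 0.8611 m³/s
Panel 3-4: Δb = 2.7 m, d̄ = (0.78+0.50)/2 = 0.64, v̄ = (0.235+0.246)/2 = 0.2405 → q = 2.7×0.64×0.2405 = 0.4156 m³/s
Panel 4-5: Δb = 1.4 m, d̄ = (0.50+0.48)/2 = 0.49, v̄ = (0.246+0.212)/2 = 0.229 → q = 1.4×0.49×0.229 = 0.1571 m³/s
Panel 5-6: Δb = 1 m, d̄ = (0.48+0.26)/2 = 0.37, v̄ = (0.212+0.121)/2 = 0.1665 → q = 1×0.37×0.1665 = 0.06161 m³/s
Q = Σ q = 1.538 m³/s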